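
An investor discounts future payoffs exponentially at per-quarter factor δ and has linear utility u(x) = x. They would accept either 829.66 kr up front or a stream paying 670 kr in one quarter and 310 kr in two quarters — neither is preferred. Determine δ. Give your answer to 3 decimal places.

Present value of the stream is 670·δ + 310·δ². Indifference gives 670δ + 310δ² = 829.66.
That is, 310δ² + 670δ − 829.66 = 0, a quadratic in δ.
δ = (−670 + √(670² + 4·310·829.66)) / (2·310) = (−670 + √1477678.40) / 620 ≈ 0.880.

δ ≈ 0.880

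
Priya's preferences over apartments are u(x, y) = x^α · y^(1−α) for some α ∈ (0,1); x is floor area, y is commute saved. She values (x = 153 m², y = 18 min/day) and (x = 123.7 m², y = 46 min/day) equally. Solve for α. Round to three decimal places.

The Cobb–Douglas utilities coincide, so 153^α·18^(1−α) = 123.7^α·46^(1−α).
(153/123.7)^α = (46/18)^(1−α); take logs: α·ln(153/123.7) = (1−α)·ln(46/18), i.e. α·0.212579 = (1−α)·0.938270.
So α/(1−α) = (0.938270)/(0.212579) = 4.413747, and α = 4.413747/5.413747 ≈ 0.815.

α ≈ 0.815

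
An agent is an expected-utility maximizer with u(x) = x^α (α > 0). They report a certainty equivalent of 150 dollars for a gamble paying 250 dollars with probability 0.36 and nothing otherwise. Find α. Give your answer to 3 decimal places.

The lottery's expected utility is 0.36·u(250) + 0.64·u(0) = 0.36·250^α (since u(0) = 0 for α > 0).
Equating: 150^α = 0.36·250^α, i.e. 0.6000^α = 0.36.
Taking logs: α·ln(150/250) = ln(0.36), so α = -1.021651 / -0.510826 ≈ 2.000.

α ≈ 2.000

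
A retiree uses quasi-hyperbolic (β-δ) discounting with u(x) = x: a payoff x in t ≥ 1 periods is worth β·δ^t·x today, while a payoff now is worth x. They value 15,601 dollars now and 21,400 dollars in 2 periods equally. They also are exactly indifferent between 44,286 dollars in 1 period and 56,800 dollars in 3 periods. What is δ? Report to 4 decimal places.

δ ≈ 0.8830

The second indifference involves only future payoffs, so β cancels: β·δ^1·44286 = β·δ^3·56800, giving δ^2 = 44286/56800 = 0.77968, so δ = 0.88300.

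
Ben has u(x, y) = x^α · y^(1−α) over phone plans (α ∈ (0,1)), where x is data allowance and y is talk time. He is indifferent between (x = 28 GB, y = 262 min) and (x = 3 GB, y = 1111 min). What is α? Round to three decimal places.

α ≈ 0.393

Indifference: 28^α · 262^(1−α) = 3^α · 1111^(1−α).
Taking logs: α·ln 28 + (1−α)·ln 262 = α·ln 3 + (1−α)·ln 1111, i.e. α·2.233592 = (1−α)·1.444671.
Thus α·(3.678263) = 1.444671, so α = 1.444671/3.678263 ≈ 0.393.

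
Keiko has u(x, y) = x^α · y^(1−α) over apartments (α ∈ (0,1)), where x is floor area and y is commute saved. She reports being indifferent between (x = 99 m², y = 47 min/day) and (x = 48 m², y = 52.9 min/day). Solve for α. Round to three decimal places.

The Cobb–Douglas utilities coincide, so 99^α·47^(1−α) = 48^α·52.9^(1−α).
Taking logs: α·ln 99 + (1−α)·ln 47 = α·ln 48 + (1−α)·ln 52.9, i.e. α·0.723919 = (1−α)·0.118256.
So α/(1−α) = (0.118256)/(0.723919) = 0.163355, and α = 0.163355/1.163355 ≈ 0.140.

α ≈ 0.140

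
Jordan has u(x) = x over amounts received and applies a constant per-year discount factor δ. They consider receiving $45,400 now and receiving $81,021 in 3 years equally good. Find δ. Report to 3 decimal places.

δ ≈ 0.824

Equating discounted utilities: u(45400) = δ^3·u(81021) ⇒ δ^3 = u(45400)/u(81021).
With u(x) = x: δ^3 = 45400/81021 = 0.56035.
Hence δ = (0.56035)^(1/3) = 0.82443.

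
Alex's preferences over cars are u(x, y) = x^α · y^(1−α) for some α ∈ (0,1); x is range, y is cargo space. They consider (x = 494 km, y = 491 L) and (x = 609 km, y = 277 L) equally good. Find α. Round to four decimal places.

α ≈ 0.7323

Set the two utilities equal: 494^α·491^(1−α) = 609^α·277^(1−α).
Taking logs: α·ln 494 + (1−α)·ln 491 = α·ln 609 + (1−α)·ln 277, i.e. α·-0.2092828 = (1−α)·-0.5724266.
Thus α·(-0.7817094) = -0.5724266, so α = -0.5724266/-0.7817094 ≈ 0.7323.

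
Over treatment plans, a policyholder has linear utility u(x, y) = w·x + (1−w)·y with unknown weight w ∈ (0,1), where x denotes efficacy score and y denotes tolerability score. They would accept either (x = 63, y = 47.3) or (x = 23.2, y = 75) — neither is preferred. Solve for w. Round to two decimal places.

w = 0.41

Equating utilities: w·63 + (1−w)·47.3 = w·23.2 + (1−w)·75.
w·(63−23.2) = (1−w)·(75−47.3), i.e. w·39.8 = (1−w)·27.7.
The marginal rate of substitution is 27.7/39.8, so w = 27.7/(39.8+27.7) = 0.41.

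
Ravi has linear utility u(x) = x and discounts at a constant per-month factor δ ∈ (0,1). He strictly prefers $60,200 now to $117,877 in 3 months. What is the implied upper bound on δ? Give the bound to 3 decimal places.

The preference means 60200 > δ^3·117877.
Dividing by 117877: δ^3 < 0.51070. Both sides are positive, so the cube root keeps the direction.
δ < 0.51070^(1/3) = 0.799.

δ < 0.799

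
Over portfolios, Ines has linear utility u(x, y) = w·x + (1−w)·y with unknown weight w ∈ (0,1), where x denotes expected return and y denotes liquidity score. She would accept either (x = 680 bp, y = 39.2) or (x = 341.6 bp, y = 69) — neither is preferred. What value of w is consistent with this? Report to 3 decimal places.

u(680,39.2) = u(341.6,69) means w·680 + (1−w)·39.2 = w·341.6 + (1−w)·69.
Collecting terms: w·338.4 = (1−w)·29.8.
The marginal rate of substitution is 29.8/338.4, so w = 29.8/(338.4+29.8) = 0.081.

w = 0.081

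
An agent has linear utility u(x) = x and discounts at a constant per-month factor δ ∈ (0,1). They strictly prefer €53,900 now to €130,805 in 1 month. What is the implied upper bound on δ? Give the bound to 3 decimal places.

δ < 0.412

Comparing present values: 53900 > δ·130805.
Dividing through by 130805 gives δ < 0.41206.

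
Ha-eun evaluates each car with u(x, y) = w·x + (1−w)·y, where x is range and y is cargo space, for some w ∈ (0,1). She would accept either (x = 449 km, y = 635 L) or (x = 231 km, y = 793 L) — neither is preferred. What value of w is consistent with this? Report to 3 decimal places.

w = 0.420

Equating utilities: w·449 + (1−w)·635 = w·231 + (1−w)·793.
w·(449−231) = (1−w)·(793−635), i.e. w·218 = (1−w)·158.
So w/(1−w) = 158/218 = 0.7248, giving w = 158/(218+158) = 0.420.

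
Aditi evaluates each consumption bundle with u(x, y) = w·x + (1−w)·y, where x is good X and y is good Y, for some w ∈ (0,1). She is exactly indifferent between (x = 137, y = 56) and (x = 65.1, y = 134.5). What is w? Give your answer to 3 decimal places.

w = 0.522

u(137,56) = u(65.1,134.5) means w·137 + (1−w)·56 = w·65.1 + (1−w)·134.5.
w·(137−65.1) = (1−w)·(134.5−56), i.e. w·71.9 = (1−w)·78.5.
So w/(1−w) = 78.5/71.9 = 1.0918, giving w = 78.5/(71.9+78.5) = 0.522.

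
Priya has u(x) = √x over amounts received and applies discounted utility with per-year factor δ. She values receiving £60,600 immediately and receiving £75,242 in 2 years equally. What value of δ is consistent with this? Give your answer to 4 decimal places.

Indifference means u(60600) = δ^2 · u(75242), so δ^2 = u(60600)/u(75242).
With u(x) = √x: δ^2 = √60600/√75242 = √(60600/75242) = 0.89744.
So δ = 0.89744^(1/2) ≈ 0.9473.

δ ≈ 0.9473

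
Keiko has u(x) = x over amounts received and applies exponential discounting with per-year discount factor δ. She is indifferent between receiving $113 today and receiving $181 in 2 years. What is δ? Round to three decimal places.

δ ≈ 0.790

The payoff in 2 years is discounted by δ^2, so u(113) = δ^2·u(181) and δ^2 = u(113)/u(181).
With u(x) = x: δ^2 = 113/181 = 0.62431.
Taking the square root: δ = 0.62431^(1/2) ≈ 0.790.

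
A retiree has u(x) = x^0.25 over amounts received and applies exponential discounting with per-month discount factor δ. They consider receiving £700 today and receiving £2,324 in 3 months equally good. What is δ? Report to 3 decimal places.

Equating discounted utilities: u(700) = δ^3·u(2324) ⇒ δ^3 = u(700)/u(2324).
Since u(x) = x^0.25, δ^3 = (700/2324)^0.25 = 0.30120^0.25 = 0.74082.
Hence δ = (0.74082)^(1/3) = 0.90484.

δ ≈ 0.905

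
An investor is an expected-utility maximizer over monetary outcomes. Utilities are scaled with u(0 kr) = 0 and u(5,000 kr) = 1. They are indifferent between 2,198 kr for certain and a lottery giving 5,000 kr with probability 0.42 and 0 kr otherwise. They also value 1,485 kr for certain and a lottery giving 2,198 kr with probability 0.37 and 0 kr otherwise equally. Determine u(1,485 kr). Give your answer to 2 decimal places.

From the first indifference, u(2,198 kr) = 0.42·u(5,000 kr) + 0.58·u(0 kr) = 0.42·1 + 0.58·0 = 0.42.
Then u(1,485 kr) = 0.37·u(2,198 kr) + 0.63·u(0 kr) = 0.37·0.42 + 0.63·0.00 = 0.1554.

0.16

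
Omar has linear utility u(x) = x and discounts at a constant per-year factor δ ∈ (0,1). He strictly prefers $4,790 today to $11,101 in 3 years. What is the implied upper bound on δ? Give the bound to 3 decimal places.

The preference means 4790 > δ^3·11101.
Dividing by 11101: δ^3 < 0.43149. Both sides are positive, so the cube root keeps the direction.
δ < (4790/11101)^(1/3) ≈ 0.756.

δ < 0.756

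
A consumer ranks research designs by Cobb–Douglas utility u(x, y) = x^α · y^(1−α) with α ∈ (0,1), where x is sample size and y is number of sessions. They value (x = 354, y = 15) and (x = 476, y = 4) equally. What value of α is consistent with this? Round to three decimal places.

The Cobb–Douglas utilities coincide, so 354^α·15^(1−α) = 476^α·4^(1−α).
(354/476)^α = (4/15)^(1−α); take logs: α·ln(354/476) = (1−α)·ln(4/15), i.e. α·-0.296121 = (1−α)·-1.321756.
So α/(1−α) = (-1.321756)/(-0.296121) = 4.463567, and α = 4.463567/5.463567 ≈ 0.817.

α ≈ 0.817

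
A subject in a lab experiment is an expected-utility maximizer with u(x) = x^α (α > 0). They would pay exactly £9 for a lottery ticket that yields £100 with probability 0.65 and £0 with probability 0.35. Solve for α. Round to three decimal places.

Since u(0) = 0, the lottery's EU is 0.65·100^α.
Indifference: 9^α = 0.65·100^α, so (9/100)^α = 0.65.
Taking logs: α·ln(9/100) = ln(0.65), so α = -0.430783 / -2.407946 ≈ 0.179.

α ≈ 0.179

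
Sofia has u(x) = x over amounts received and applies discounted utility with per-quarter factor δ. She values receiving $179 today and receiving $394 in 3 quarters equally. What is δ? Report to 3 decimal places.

δ ≈ 0.769

Equating discounted utilities: u(179) = δ^3·u(394) ⇒ δ^3 = u(179)/u(394).
With u(x) = x: δ^3 = 179/394 = 0.45431.
So δ = 0.45431^(1/3) ≈ 0.769.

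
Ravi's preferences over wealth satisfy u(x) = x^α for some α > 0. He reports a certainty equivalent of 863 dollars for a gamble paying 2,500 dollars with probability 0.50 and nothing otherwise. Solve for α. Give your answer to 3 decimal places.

Since u(0) = 0, the lottery's EU is 0.50·2500^α.
Setting u(863) equal to that: 863^α = 0.50·2500^α ⇒ (863/2500)^α = 0.50.
α = ln(0.50) / ln(863/2500) = -0.693147/-1.063631 ≈ 0.652.

α ≈ 0.652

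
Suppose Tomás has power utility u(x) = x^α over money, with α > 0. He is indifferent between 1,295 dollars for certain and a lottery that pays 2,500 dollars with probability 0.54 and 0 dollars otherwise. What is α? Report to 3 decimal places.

EU(lottery) = 0.54·2500^α + 0.46·0 = 0.54·2500^α.
Equating: 1295^α = 0.54·2500^α, i.e. 0.5180^α = 0.54.
Take logs: α = ln 0.54 / ln(1295/2500) ≈ 0.93677.

α ≈ 0.937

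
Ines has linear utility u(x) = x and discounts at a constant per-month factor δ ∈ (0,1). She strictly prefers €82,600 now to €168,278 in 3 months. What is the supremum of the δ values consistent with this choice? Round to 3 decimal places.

δ < 0.789

The preference means 82600 > δ^3·168278.
Dividing by 168278: δ^3 < 0.49085. Both sides are positive, so the cube root keeps the direction.
δ < 0.49085^(1/3) = 0.789.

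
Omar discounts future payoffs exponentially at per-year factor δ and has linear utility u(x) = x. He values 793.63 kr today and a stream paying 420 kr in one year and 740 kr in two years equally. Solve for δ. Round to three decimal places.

δ ≈ 0.790

The stream is worth 420δ + 740δ² today, so 420δ + 740δ² = 793.63.
That is, 740δ² + 420δ − 793.63 = 0, a quadratic in δ.
The positive root is δ = [−420 + √(420² + 4·740·793.63)] / (2·740) = (−420 + 1589.196)/1480 ≈ 0.790.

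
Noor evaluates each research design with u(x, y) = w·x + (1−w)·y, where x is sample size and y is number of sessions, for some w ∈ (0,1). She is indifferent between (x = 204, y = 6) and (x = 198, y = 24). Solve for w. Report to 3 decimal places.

Equating utilities: w·204 + (1−w)·6 = w·198 + (1−w)·24.
Rearranging, 6·w − 18·(1−w) = 0.
The marginal rate of substitution is 18/6, so w = 18/(6+18) = 0.750.

w = 0.750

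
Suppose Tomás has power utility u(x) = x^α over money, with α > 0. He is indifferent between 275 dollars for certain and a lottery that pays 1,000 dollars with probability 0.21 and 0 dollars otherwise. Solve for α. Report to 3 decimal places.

α ≈ 1.209

The lottery's expected utility is 0.21·u(1000) + 0.79·u(0) = 0.21·1000^α (since u(0) = 0 for α > 0).
Equating: 275^α = 0.21·1000^α, i.e. 0.2750^α = 0.21.
α = ln(0.21) / ln(275/1000) = -1.560648/-1.290984 ≈ 1.209.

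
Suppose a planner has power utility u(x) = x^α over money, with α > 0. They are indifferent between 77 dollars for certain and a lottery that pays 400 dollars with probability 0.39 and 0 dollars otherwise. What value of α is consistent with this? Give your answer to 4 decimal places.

The lottery's expected utility is 0.39·u(400) + 0.61·u(0) = 0.39·400^α (since u(0) = 0 for α > 0).
Indifference: 77^α = 0.39·400^α, so (77/400)^α = 0.39.
Taking logs: α·ln(77/400) = ln(0.39), so α = -0.9416085 / -1.6476591 ≈ 0.5715.

α ≈ 0.5715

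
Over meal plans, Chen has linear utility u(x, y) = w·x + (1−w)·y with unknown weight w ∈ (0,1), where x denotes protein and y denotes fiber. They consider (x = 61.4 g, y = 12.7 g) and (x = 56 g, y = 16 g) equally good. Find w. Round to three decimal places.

Equating utilities: w·61.4 + (1−w)·12.7 = w·56 + (1−w)·16.
Rearranging, 5.4·w − 3.3·(1−w) = 0.
So w/(1−w) = 3.3/5.4 = 0.6111, giving w = 3.3/(5.4+3.3) = 0.379.

w = 0.379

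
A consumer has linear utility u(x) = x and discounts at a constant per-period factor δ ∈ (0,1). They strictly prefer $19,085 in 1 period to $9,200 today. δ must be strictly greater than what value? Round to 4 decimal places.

δ > 0.4821

Under u(x) = x this choice says 9200 < δ·19085.
Dividing through by 19085 gives δ > 0.48205.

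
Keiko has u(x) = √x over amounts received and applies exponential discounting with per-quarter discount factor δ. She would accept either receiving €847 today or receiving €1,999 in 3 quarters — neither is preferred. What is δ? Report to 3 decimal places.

δ ≈ 0.867

The payoff in 3 quarters is discounted by δ^3, so u(847) = δ^3·u(1999) and δ^3 = u(847)/u(1999).
With u(x) = √x: δ^3 = √847/√1999 = √(847/1999) = 0.65093.
Taking the cube root: δ = 0.65093^(1/3) ≈ 0.867.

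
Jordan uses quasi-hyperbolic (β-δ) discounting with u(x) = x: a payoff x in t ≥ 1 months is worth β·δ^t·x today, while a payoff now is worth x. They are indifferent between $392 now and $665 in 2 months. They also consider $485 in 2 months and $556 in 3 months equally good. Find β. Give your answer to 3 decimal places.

The second indifference involves only future payoffs, so β cancels: β·δ^2·485 = β·δ^3·556, giving δ = 485/556 = 0.87230.
Now use the now-vs-future pair: 392 = β·δ^2·665 gives β = 392/(0.76091·665) ≈ 0.775.

β ≈ 0.775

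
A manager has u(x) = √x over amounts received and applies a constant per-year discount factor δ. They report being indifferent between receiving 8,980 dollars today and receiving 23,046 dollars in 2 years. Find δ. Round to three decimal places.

δ ≈ 0.790

Equating discounted utilities: u(8980) = δ^2·u(23046) ⇒ δ^2 = u(8980)/u(23046).
Since u(x) = √x, δ^2 = √(8980/23046) = 0.62422.
So δ = 0.62422^(1/2) ≈ 0.790.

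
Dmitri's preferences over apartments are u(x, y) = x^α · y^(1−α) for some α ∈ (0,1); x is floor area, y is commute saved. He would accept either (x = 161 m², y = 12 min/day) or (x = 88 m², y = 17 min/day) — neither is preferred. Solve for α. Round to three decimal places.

The Cobb–Douglas utilities coincide, so 161^α·12^(1−α) = 88^α·17^(1−α).
Rearrange to (161/88)^α = (17/12)^(1−α) and take logs: α·0.604068 = (1−α)·0.348307.
With A = 0.604068 and B = 0.348307: α·A = (1−α)·B, so α = B/(A+B) = 0.348307/0.952375 ≈ 0.366.

α ≈ 0.366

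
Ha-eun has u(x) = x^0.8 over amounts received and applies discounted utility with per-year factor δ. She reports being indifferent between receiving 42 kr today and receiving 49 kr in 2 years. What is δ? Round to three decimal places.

Indifference means u(42) = δ^2 · u(49), so δ^2 = u(42)/u(49).
With u(x) = x^0.8: δ^2 = 42^0.8/49^0.8 = (42/49)^0.8 = 0.88398.
Hence δ = (0.88398)^(1/2) = 0.94020.

δ ≈ 0.940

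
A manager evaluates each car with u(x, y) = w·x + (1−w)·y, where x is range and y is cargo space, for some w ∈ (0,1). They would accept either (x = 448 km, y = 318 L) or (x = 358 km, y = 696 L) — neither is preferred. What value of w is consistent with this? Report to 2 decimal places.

Indifference: w·448 + (1−w)·318 = w·358 + (1−w)·696.
w·(448−358) = (1−w)·(696−318), i.e. w·90 = (1−w)·378.
Hence w = 378/(90+378) = 378/468 = 0.81.

w = 0.81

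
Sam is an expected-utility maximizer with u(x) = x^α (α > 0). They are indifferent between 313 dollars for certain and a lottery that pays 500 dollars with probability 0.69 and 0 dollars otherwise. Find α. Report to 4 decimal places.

EU(lottery) = 0.69·500^α + 0.31·0 = 0.69·500^α.
Indifference: 313^α = 0.69·500^α, so (313/500)^α = 0.69.
α = ln(0.69) / ln(313/500) = -0.3710637/-0.4684049 ≈ 0.7922.

α ≈ 0.7922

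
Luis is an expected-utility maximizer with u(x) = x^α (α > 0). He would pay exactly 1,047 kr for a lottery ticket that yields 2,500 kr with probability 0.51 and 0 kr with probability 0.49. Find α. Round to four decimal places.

Since u(0) = 0, the lottery's EU is 0.51·2500^α.
Indifference: 1047^α = 0.51·2500^α, so (1047/2500)^α = 0.51.
Take logs: α = ln 0.51 / ln(1047/2500) ≈ 0.773638.

α ≈ 0.7736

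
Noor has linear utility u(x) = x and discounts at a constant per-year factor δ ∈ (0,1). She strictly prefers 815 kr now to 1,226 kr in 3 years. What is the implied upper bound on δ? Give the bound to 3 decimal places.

δ < 0.873

Comparing present values: 815 > δ^3·1226.
Hence δ^3 < 815/1226 = 0.66476, and x ↦ x^(1/3) is increasing on (0,∞).
δ < (815/1226)^(1/3) ≈ 0.873.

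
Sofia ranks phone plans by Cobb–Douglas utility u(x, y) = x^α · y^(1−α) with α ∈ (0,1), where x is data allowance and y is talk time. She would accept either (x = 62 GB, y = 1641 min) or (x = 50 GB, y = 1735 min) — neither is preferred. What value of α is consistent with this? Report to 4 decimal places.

Indifference: 62^α · 1641^(1−α) = 50^α · 1735^(1−α).
(62/50)^α = (1735/1641)^(1−α); take logs: α·ln(62/50) = (1−α)·ln(1735/1641), i.e. α·0.2151114 = (1−α)·0.0557016.
With A = 0.2151114 and B = 0.0557016: α·A = (1−α)·B, so α = B/(A+B) = 0.0557016/0.2708130 ≈ 0.2057.

α ≈ 0.2057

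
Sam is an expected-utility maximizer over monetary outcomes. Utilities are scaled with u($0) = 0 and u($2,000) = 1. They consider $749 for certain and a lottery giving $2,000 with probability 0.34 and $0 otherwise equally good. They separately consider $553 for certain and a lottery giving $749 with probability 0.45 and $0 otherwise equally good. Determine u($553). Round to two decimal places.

First, u($749) = 0.34·u($2,000) + 0.66·u($0) = 0.34.
The second indifference gives u($553) = 0.45·u($749) + 0.55·u($0) = 0.45·0.34 + 0.55·0.00 = 0.1530.

0.15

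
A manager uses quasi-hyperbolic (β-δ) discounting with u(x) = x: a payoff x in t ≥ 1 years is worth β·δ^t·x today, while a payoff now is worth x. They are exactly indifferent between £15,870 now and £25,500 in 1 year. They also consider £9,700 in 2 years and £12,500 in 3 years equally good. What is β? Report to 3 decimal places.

β ≈ 0.802

Both payoffs in the second observation are in the future, so β drops out: δ^2·9700 = δ^3·12500 ⇒ δ = 9700/12500 = 0.77600.
The first indifference: 15870 = β·δ·25500, so β = 15870/(δ·25500) = 15870/(0.77600·25500) ≈ 0.802.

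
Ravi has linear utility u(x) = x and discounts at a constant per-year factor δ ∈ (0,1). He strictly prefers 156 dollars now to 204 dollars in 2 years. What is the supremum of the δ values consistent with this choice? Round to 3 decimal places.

The preference means 156 > δ^2·204.
Hence δ^2 < 156/204 = 0.76471, and x ↦ x^(1/2) is increasing on (0,∞).
δ < 0.76471^(1/2) = 0.874.

δ < 0.874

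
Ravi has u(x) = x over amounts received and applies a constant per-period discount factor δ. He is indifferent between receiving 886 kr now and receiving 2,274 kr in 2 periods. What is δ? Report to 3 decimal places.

δ ≈ 0.624

The payoff in 2 periods is discounted by δ^2, so u(886) = δ^2·u(2274) and δ^2 = u(886)/u(2274).
With u(x) = x: δ^2 = 886/2274 = 0.38962.
Hence δ = (0.38962)^(1/2) = 0.62420.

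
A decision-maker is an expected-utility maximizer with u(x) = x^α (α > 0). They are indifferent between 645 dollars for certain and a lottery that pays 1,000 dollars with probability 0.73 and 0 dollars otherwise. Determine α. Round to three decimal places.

Since u(0) = 0, the lottery's EU is 0.73·1000^α.
Equating: 645^α = 0.73·1000^α, i.e. 0.6450^α = 0.73.
Take logs: α = ln 0.73 / ln(645/1000) ≈ 0.71769.

α ≈ 0.718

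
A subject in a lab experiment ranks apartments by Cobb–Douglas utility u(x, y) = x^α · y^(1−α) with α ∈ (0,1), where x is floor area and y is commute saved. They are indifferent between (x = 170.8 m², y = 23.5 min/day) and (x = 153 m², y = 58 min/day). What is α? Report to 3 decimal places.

The Cobb–Douglas utilities coincide, so 170.8^α·23.5^(1−α) = 153^α·58^(1−α).
Taking logs: α·ln 170.8 + (1−α)·ln 23.5 = α·ln 153 + (1−α)·ln 58, i.e. α·0.110055 = (1−α)·0.903443.
Thus α·(1.013498) = 0.903443, so α = 0.903443/1.013498 ≈ 0.891.

α ≈ 0.891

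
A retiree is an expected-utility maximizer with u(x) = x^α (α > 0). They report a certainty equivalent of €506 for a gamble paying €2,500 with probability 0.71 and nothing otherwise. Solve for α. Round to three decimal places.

Since u(0) = 0, the lottery's EU is 0.71·2500^α.
Indifference: 506^α = 0.71·2500^α, so (506/2500)^α = 0.71.
Taking logs: α·ln(506/2500) = ln(0.71), so α = -0.342490 / -1.597509 ≈ 0.214.

α ≈ 0.214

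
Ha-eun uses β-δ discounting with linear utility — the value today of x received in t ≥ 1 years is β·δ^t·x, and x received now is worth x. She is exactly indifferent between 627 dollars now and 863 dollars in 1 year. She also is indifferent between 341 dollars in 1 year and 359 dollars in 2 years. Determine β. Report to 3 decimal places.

The second indifference involves only future payoffs, so β cancels: β·δ^1·341 = β·δ^2·359, giving δ = 341/359 = 0.94986.
The first indifference: 627 = β·δ·863, so β = 627/(δ·863) = 627/(0.94986·863) ≈ 0.765.

β ≈ 0.765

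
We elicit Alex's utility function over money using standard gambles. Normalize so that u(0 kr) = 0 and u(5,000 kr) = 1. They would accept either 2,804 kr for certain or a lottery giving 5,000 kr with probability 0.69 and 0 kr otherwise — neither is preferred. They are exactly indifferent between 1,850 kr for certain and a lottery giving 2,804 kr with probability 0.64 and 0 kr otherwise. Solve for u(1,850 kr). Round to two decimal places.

First, u(2,804 kr) = 0.69·u(5,000 kr) + 0.31·u(0 kr) = 0.69.
The second indifference gives u(1,850 kr) = 0.64·u(2,804 kr) + 0.36·u(0 kr) = 0.64·0.69 + 0.36·0.00 = 0.4416.

0.44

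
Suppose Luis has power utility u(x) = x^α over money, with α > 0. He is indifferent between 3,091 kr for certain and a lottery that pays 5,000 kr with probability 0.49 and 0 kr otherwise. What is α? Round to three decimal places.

Since u(0) = 0, the lottery's EU is 0.49·5000^α.
Indifference: 3091^α = 0.49·5000^α, so (3091/5000)^α = 0.49.
Take logs: α = ln 0.49 / ln(3091/5000) ≈ 1.48323.

α ≈ 1.483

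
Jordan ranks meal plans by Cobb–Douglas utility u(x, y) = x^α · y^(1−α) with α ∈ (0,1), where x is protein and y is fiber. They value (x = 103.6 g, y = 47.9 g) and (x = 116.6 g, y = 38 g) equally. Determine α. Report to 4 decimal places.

The Cobb–Douglas utilities coincide, so 103.6^α·47.9^(1−α) = 116.6^α·38^(1−α).
Taking logs: α·ln 103.6 + (1−α)·ln 47.9 = α·ln 116.6 + (1−α)·ln 38, i.e. α·-0.1182119 = (1−α)·-0.2315293.
Thus α·(-0.3497412) = -0.2315293, so α = -0.2315293/-0.3497412 ≈ 0.6620.

α ≈ 0.6620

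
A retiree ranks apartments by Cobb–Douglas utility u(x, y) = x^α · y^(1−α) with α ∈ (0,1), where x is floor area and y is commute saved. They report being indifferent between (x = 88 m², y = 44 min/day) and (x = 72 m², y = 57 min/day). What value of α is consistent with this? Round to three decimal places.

α ≈ 0.563

The Cobb–Douglas utilities coincide, so 88^α·44^(1−α) = 72^α·57^(1−α).
Rearrange to (88/72)^α = (57/44)^(1−α) and take logs: α·0.200671 = (1−α)·0.258862.
With A = 0.200671 and B = 0.258862: α·A = (1−α)·B, so α = B/(A+B) = 0.258862/0.459533 ≈ 0.563.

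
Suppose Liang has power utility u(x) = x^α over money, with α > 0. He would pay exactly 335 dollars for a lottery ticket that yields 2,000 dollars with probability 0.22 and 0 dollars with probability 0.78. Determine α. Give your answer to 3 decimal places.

EU(lottery) = 0.22·2000^α + 0.78·0 = 0.22·2000^α.
Setting u(335) equal to that: 335^α = 0.22·2000^α ⇒ (335/2000)^α = 0.22.
α = ln(0.22) / ln(335/2000) = -1.514128/-1.786772 ≈ 0.847.

α ≈ 0.847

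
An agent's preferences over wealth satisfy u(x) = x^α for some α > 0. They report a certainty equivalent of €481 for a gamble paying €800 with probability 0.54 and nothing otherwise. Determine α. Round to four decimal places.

α ≈ 1.2112

EU(lottery) = 0.54·800^α + 0.46·0 = 0.54·800^α.
Setting u(481) equal to that: 481^α = 0.54·800^α ⇒ (481/800)^α = 0.54.
Taking logs: α·ln(481/800) = ln(0.54), so α = -0.6161861 / -0.5087445 ≈ 1.2112.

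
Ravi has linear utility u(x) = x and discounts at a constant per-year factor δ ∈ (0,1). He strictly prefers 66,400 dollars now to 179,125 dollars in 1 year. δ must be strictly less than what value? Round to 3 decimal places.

δ < 0.371

Under u(x) = x this choice says 66400 > δ·179125.
So δ < 66400/179125 = 0.37069.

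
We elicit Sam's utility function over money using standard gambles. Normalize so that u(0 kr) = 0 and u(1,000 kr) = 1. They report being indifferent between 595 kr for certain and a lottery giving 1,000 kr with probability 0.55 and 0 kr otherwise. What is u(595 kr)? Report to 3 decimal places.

The indifference gives u(595 kr) = 0.55·u(1,000 kr) + 0.45·u(0 kr) = 0.55·1 + 0.45·0 = 0.55.

0.550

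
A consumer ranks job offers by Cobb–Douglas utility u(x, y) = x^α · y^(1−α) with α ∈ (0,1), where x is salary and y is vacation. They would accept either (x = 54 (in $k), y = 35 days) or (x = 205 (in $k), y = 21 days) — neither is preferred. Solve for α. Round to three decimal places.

α ≈ 0.277

Indifference: 54^α · 35^(1−α) = 205^α · 21^(1−α).
(54/205)^α = (21/35)^(1−α); take logs: α·ln(54/205) = (1−α)·ln(21/35), i.e. α·-1.334026 = (1−α)·-0.510826.
With A = -1.334026 and B = -0.510826: α·A = (1−α)·B, so α = B/(A+B) = -0.510826/-1.844852 ≈ 0.277.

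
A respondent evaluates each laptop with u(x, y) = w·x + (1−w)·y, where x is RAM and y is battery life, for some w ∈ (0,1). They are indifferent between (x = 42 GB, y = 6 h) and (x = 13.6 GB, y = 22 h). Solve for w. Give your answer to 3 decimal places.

w = 0.360

Indifference: w·42 + (1−w)·6 = w·13.6 + (1−w)·22.
Collecting terms: w·28.4 = (1−w)·16.
So w/(1−w) = 16/28.4 = 0.5634, giving w = 16/(28.4+16) = 0.360.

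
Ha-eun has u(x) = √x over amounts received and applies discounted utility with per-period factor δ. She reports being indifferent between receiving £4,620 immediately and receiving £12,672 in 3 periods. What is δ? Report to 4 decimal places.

Equating discounted utilities: u(4620) = δ^3·u(12672) ⇒ δ^3 = u(4620)/u(12672).
With u(x) = √x: δ^3 = √4620/√12672 = √(4620/12672) = 0.60381.
So δ = 0.60381^(1/3) ≈ 0.8452.

δ ≈ 0.8452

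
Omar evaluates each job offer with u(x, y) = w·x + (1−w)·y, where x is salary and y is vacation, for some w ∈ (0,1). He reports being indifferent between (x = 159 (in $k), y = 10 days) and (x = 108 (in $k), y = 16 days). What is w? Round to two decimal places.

Indifference: w·159 + (1−w)·10 = w·108 + (1−w)·16.
w·(159−108) = (1−w)·(16−10), i.e. w·51 = (1−w)·6.
So w/(1−w) = 6/51 = 0.1176, giving w = 6/(51+6) = 0.11.

w = 0.11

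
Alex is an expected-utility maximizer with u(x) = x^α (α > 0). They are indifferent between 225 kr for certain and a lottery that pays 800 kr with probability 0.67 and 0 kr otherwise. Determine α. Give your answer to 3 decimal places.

Since u(0) = 0, the lottery's EU is 0.67·800^α.
Setting u(225) equal to that: 225^α = 0.67·800^α ⇒ (225/800)^α = 0.67.
Taking logs: α·ln(225/800) = ln(0.67), so α = -0.400478 / -1.268511 ≈ 0.316.

α ≈ 0.316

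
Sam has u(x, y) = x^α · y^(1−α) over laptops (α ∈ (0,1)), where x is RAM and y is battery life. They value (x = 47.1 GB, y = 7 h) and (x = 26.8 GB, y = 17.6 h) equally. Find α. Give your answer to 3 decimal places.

Indifference: 47.1^α · 7^(1−α) = 26.8^α · 17.6^(1−α).
Taking logs: α·ln 47.1 + (1−α)·ln 7 = α·ln 26.8 + (1−α)·ln 17.6, i.e. α·0.563871 = (1−α)·0.921989.
So α/(1−α) = (0.921989)/(0.563871) = 1.635106, and α = 1.635106/2.635106 ≈ 0.621.

α ≈ 0.621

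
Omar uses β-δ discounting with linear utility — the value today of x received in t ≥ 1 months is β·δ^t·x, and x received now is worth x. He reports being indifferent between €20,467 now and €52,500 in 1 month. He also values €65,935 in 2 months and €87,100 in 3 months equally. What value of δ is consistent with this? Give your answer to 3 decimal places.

The second indifference involves only future payoffs, so β cancels: β·δ^2·65935 = β·δ^3·87100, giving δ = 65935/87100 = 0.75700.

δ ≈ 0.757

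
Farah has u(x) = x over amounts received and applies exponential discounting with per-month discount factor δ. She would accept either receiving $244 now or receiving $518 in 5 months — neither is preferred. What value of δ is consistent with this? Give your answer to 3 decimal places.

The payoff in 5 months is discounted by δ^5, so u(244) = δ^5·u(518) and δ^5 = u(244)/u(518).
With u(x) = x: δ^5 = 244/518 = 0.47104.
Taking the 5th root: δ = 0.47104^(1/5) ≈ 0.860.

δ ≈ 0.860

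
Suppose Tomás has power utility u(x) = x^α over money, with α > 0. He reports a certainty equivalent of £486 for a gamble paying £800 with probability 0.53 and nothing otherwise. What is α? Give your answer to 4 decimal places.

Since u(0) = 0, the lottery's EU is 0.53·800^α.
Indifference: 486^α = 0.53·800^α, so (486/800)^α = 0.53.
Take logs: α = ln 0.53 / ln(486/800) ≈ 1.273825.

α ≈ 1.2738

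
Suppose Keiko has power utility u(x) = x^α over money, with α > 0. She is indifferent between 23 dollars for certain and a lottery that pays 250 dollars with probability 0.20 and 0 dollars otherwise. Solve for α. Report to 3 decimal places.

Since u(0) = 0, the lottery's EU is 0.20·250^α.
Equating: 23^α = 0.20·250^α, i.e. 0.0920^α = 0.20.
α = ln(0.20) / ln(23/250) = -1.609438/-2.385967 ≈ 0.675.

α ≈ 0.675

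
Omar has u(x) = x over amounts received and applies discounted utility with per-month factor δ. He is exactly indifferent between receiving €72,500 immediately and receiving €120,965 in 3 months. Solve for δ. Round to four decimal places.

The payoff in 3 months is discounted by δ^3, so u(72500) = δ^3·u(120965) and δ^3 = u(72500)/u(120965).
With u(x) = x: δ^3 = 72500/120965 = 0.59935.
So δ = 0.59935^(1/3) ≈ 0.8431.

δ ≈ 0.8431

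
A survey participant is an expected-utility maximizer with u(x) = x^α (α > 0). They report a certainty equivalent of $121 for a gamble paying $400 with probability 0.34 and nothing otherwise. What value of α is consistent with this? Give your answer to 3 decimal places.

EU(lottery) = 0.34·400^α + 0.66·0 = 0.34·400^α.
Setting u(121) equal to that: 121^α = 0.34·400^α ⇒ (121/400)^α = 0.34.
Take logs: α = ln 0.34 / ln(121/400) ≈ 0.90226.

α ≈ 0.902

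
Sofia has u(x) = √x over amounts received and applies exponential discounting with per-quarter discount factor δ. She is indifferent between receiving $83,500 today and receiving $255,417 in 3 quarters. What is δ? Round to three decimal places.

δ ≈ 0.830

Indifference means u(83500) = δ^3 · u(255417), so δ^3 = u(83500)/u(255417).
Since u(x) = √x, δ^3 = √(83500/255417) = 0.57177.
Taking the cube root: δ = 0.57177^(1/3) ≈ 0.830.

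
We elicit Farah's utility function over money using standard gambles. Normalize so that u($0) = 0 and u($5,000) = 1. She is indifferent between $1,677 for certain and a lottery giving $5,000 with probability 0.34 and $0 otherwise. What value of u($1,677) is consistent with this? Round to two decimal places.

0.34

By the standard-gamble method, u($1,677) is just the indifference probability on the best outcome: 0.34.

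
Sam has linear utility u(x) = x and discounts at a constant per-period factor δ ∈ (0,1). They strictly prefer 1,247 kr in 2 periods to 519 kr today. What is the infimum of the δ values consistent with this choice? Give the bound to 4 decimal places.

δ > 0.6451

The preference means 519 < δ^2·1247.
So δ^2 > 519/1247 = 0.41620; taking the square root of both positive sides preserves the inequality.
δ > 0.41620^(1/2) = 0.6451.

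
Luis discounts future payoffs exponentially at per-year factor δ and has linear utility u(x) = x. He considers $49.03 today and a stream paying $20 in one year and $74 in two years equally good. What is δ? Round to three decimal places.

δ ≈ 0.690

Present value of the stream is 20·δ + 74·δ². Indifference gives 20δ + 74δ² = 49.03.
So 74δ² + 20δ − 49.03 = 0.
δ = (−20 + √(20² + 4·74·49.03)) / (2·74) = (−20 + √14912.88) / 148 ≈ 0.690.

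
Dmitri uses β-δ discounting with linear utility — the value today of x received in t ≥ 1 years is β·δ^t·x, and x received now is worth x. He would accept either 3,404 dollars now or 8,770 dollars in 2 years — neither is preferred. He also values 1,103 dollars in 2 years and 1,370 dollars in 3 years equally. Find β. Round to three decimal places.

β ≈ 0.599

From the later pair, β·δ^2·1103 = β·δ^3·1370; dividing through, δ = 1103/1370 = 0.80511.
Substituting δ into 3404 = β·δ^2·8770: β = 3404/(5684.725) ≈ 0.599.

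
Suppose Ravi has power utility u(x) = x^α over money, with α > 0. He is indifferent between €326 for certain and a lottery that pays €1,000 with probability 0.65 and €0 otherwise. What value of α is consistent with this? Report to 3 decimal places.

Since u(0) = 0, the lottery's EU is 0.65·1000^α.
Indifference: 326^α = 0.65·1000^α, so (326/1000)^α = 0.65.
Take logs: α = ln 0.65 / ln(326/1000) ≈ 0.38433.

α ≈ 0.384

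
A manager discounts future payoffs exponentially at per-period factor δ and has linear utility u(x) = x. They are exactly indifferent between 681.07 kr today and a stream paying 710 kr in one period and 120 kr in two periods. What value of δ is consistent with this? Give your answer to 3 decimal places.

Present value of the stream is 710·δ + 120·δ². Indifference gives 710δ + 120δ² = 681.07.
That is, 120δ² + 710δ − 681.07 = 0, a quadratic in δ.
δ = (−710 + √(710² + 4·120·681.07)) / (2·120) = (−710 + √831013.60) / 240 ≈ 0.840.

δ ≈ 0.840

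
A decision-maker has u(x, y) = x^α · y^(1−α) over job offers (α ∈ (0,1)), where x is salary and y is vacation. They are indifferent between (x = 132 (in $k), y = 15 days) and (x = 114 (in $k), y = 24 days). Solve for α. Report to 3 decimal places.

α ≈ 0.762

Set the two utilities equal: 132^α·15^(1−α) = 114^α·24^(1−α).
Taking logs: α·ln 132 + (1−α)·ln 15 = α·ln 114 + (1−α)·ln 24, i.e. α·0.146603 = (1−α)·0.470004.
Thus α·(0.616607) = 0.470004, so α = 0.470004/0.616607 ≈ 0.762.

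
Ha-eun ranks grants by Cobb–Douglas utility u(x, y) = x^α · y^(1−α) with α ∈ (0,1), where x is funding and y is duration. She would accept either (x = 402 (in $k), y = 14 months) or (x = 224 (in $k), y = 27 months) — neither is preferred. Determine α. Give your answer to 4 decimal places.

The Cobb–Douglas utilities coincide, so 402^α·14^(1−α) = 224^α·27^(1−α).
Rearrange to (402/224)^α = (27/14)^(1−α) and take logs: α·0.5848060 = (1−α)·0.6567795.
Thus α·(1.2415855) = 0.6567795, so α = 0.6567795/1.2415855 ≈ 0.5290.

α ≈ 0.5290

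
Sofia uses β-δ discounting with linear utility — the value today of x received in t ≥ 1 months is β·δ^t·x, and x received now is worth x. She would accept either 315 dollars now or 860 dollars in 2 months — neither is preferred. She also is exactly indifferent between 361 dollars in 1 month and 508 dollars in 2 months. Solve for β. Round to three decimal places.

Both payoffs in the second observation are in the future, so β drops out: δ^1·361 = δ^2·508 ⇒ δ = 361/508 = 0.71063.
Substituting δ into 315 = β·δ^2·860: β = 315/(434.296) ≈ 0.725.

β ≈ 0.725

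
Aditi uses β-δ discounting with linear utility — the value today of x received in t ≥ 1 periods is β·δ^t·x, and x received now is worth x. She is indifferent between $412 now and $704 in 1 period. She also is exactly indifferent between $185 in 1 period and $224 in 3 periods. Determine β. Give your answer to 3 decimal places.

Both payoffs in the second observation are in the future, so β drops out: δ^1·185 = δ^3·224 ⇒ δ^2 = 185/224 = 0.82589, so δ = 0.90879.
The first indifference: 412 = β·δ·704, so β = 412/(δ·704) = 412/(0.90879·704) ≈ 0.644.

β ≈ 0.644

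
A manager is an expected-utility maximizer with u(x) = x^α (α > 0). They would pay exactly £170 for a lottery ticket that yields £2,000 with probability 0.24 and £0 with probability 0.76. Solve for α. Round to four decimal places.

The lottery's expected utility is 0.24·u(2000) + 0.76·u(0) = 0.24·2000^α (since u(0) = 0 for α > 0).
Equating: 170^α = 0.24·2000^α, i.e. 0.0850^α = 0.24.
Take logs: α = ln 0.24 / ln(170/2000) ≈ 0.578927.

α ≈ 0.5789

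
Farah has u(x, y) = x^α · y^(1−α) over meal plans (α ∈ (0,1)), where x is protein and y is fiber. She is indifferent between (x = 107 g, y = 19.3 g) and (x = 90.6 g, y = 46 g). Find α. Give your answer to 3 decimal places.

The Cobb–Douglas utilities coincide, so 107^α·19.3^(1−α) = 90.6^α·46^(1−α).
(107/90.6)^α = (46/19.3)^(1−α); take logs: α·ln(107/90.6) = (1−α)·ln(46/19.3), i.e. α·0.166375 = (1−α)·0.868536.
Thus α·(1.034911) = 0.868536, so α = 0.868536/1.034911 ≈ 0.839.

α ≈ 0.839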